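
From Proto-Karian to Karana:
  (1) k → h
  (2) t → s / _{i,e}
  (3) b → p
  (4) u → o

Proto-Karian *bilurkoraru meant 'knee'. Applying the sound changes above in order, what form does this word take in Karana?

pilorhoraro

Karana: start from *bilurkoraru.
  rule 1 (unconditioned shift): bilurkoraru → bilurhoraru
  rule 2: no change — bilurhoraru
  rule 3 (unconditioned shift): bilurhoraru → pilurhoraru
  rule 4 (vowel merger): pilurhoraru → pilorhoraro
  ⇒ Karana pilorhoraro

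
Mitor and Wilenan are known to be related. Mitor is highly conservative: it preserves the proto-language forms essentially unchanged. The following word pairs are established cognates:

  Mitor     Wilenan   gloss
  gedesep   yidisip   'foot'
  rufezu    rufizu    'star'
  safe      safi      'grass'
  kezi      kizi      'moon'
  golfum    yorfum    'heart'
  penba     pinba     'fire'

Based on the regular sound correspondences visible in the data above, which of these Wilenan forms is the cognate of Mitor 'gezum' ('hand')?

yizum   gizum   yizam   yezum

gedesep ~ yidisip — Mitor g corresponds to Wilenan y word-initially before a front vowel.
gedesep ~ yidisip, rufezu ~ rufizu — Mitor e corresponds to Wilenan i after a consonant, before a consonant other than r, m, n, p, b, f, v.
Applying these to Mitor 'gezum':
  gezum → yezum   (g→y word-initially before a front vowel)
  yezum → yizum   (e→i after a consonant, before a consonant other than r, m, n, p, b, f, v)
So the Wilenan cognate is 'yizum'.

yizum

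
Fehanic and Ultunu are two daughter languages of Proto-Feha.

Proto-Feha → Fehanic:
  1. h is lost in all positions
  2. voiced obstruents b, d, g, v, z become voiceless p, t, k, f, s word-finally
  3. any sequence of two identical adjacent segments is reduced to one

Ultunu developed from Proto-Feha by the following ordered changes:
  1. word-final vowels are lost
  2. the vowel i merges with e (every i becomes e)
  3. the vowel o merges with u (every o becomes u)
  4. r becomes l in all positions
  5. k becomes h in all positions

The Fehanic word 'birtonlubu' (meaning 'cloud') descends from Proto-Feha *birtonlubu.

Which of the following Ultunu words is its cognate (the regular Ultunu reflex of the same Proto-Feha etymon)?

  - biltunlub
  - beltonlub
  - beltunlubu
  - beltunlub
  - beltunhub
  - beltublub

beltunlub

Ultunu: *birtonlubu
  birtonlubu → birtonlub   [apocope]
  birtonlub → bertonlub   [vowel merger]
  bertonlub → bertunlub   [vowel merger]
  bertunlub → beltunlub   [unconditioned shift]
  beltunlub (rule 5 does not apply)
  giving Ultunu beltunlub.
Among the options, 'beltunlub' alone shows every Ultunu change applied in order.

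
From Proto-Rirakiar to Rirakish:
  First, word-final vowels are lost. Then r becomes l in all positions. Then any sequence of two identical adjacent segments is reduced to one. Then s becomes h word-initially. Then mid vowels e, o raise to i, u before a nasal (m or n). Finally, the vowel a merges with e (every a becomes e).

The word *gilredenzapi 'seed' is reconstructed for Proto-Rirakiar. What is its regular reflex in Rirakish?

giledinzep

Rirakish: start from *gilredenzapi.
  rule 1 (apocope): gilredenzapi → gilredenzap
  rule 2 (unconditioned shift): gilredenzap → gilledenzap
  rule 3 (degemination): gilledenzap → giledenzap
  rule 4: no change — giledenzap
  rule 5 (pre-nasal raising): giledenzap → giledinzap
  rule 6 (vowel merger): giledinzap → giledinzep
  ⇒ Rirakish giledinzep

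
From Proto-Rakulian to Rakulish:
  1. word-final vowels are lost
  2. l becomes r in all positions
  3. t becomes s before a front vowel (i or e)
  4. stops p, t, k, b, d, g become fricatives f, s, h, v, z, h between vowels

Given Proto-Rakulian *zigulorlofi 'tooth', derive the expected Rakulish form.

Rakulish: *zigulorlofi
  zigulorlofi → zigulorlof   [apocope]
  zigulorlof → zigurorrof   [unconditioned shift]
  zigurorrof (rule 3 does not apply)
  zigurorrof → zihurorrof   [intervocalic lenition]
  giving Rakulish zihurorrof.

zihurorrof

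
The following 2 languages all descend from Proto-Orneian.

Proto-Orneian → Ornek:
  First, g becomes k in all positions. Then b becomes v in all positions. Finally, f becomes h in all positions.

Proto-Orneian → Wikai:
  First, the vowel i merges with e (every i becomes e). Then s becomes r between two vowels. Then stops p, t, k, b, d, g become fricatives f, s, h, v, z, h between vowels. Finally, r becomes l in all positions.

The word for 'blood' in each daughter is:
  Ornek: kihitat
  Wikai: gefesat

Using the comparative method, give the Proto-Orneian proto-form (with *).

*gifitat

Position 5: Ornek has t, Wikai has s. Ornek preserves t here (none of its changes turn any other segment into t), so the proto-segment is *t.
Position 2: Ornek has i, Wikai has e. Ornek preserves i here (none of its changes turn any other segment into i), so the proto-segment is *i.
Position 1: Ornek has k, Wikai has g. Wikai preserves g here (none of its changes turn any other segment into g), so the proto-segment is *g.
This points to *gifitat. Verify forward in each daughter:
Ornek: start from *gifitat.
  rule 1 (unconditioned shift): gifitat → kifitat
  rule 2: no change — kifitat
  rule 3 (unconditioned shift): kifitat → kihitat
  ⇒ Ornek kihitat
Wikai: *gifitat > gefetat > gefesat  (by vowel merger, intervocalic lenition)
*gifitat is the unique common source.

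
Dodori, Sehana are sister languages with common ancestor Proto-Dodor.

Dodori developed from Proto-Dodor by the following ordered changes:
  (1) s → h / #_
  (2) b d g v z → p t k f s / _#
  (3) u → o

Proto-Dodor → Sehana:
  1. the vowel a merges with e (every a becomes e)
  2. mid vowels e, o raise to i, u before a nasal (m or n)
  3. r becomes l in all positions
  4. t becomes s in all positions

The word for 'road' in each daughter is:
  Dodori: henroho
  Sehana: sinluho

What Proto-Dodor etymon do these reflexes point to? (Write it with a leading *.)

Position 5: Dodori has o, Sehana has u. Taking the neighbouring segments as reconstructed: Dodori o could go back to *o or *u; Sehana u can only go back to *u — the one source consistent with every daughter is *u.
Position 2: Dodori has e, Sehana has i. Dodori preserves e here (none of its changes turn any other segment into e), so the proto-segment is *e.
Position 4: Dodori has r, Sehana has l. Dodori preserves r here (none of its changes turn any other segment into r), so the proto-segment is *r.
This points to *senruho. Verify forward in each daughter:
Dodori: *senruho
  senruho → henruho   [debuccalisation]
  henruho (rule 2 does not apply)
  henruho → henroho   [vowel merger]
  giving Dodori henroho.
Sehana: *senruho > sinruho > sinluho  (by pre-nasal raising, unconditioned shift)
Only *senruho yields all of Dodori henroho, Sehana sinluho.

*senruho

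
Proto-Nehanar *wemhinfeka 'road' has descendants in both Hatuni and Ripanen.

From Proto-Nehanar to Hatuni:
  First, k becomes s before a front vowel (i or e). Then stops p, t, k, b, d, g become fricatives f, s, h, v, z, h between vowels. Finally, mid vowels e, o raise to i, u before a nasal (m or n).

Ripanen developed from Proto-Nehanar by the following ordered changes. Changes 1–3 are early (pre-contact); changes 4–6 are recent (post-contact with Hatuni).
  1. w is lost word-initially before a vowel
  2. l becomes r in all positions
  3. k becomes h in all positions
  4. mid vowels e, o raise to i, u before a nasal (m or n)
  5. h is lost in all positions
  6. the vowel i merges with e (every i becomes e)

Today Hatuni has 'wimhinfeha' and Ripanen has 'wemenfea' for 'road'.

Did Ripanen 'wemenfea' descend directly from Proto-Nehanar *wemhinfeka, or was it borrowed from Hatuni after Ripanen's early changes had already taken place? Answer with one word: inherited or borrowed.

If inherited, *wemhinfeka would pass through all of Ripanen's changes:
Ripanen: *wemhinfeka > emhinfeka > emhinfeha > imhinfeha > iminfea > emenfea  (by glide loss, unconditioned shift, pre-nasal raising, h-loss, vowel merger)
If borrowed from Hatuni 'wimhinfeha' after the early changes, it would undergo only the recent ones:
  rule 4 (pre-nasal raising): no change (wimhinfeha)
  rule 5 (h-loss): wimhinfeha → wiminfea
  rule 6 (vowel merger): wiminfea → wemenfea
  ⇒ as a loan: wemenfea
Ripanen 'wemenfea' matches the loan outcome 'wemenfea', not the inherited 'emenfea' — it skipped the early Ripanen changes, so it was borrowed from Hatuni.

borrowed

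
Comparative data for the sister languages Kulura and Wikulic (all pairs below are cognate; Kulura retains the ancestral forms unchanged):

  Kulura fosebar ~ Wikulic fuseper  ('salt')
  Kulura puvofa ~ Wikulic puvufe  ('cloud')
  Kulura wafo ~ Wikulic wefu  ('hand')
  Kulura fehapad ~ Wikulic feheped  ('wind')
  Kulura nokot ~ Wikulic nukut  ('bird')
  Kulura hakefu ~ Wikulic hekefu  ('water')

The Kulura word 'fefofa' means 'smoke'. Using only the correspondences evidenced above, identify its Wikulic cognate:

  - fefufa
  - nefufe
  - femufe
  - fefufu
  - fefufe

fefufe

puvofa ~ puvufe — Kulura o corresponds to Wikulic u after a consonant, before a labial obstruent.
puvofa ~ puvufe — Kulura a corresponds to Wikulic e word-finally.
Applying these to Kulura 'fefofa':
  fefofa → fefufa   (o→u after a consonant, before a labial obstruent)
  fefufa → fefufe   (a→e word-finally)
So the Wikulic cognate is 'fefufe'.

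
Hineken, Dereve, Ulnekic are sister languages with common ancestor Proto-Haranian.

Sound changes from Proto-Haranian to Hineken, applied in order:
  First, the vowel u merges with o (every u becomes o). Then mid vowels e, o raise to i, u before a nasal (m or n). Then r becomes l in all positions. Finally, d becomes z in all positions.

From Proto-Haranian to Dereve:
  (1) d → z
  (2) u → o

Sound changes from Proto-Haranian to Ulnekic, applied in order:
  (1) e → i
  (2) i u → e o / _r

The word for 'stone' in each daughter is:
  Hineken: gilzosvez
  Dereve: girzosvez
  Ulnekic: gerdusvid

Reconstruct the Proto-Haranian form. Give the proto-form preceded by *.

Position 4: Hineken has z, Dereve has z, Ulnekic has d. Ulnekic preserves d here (none of its changes turn any other segment into d), so the proto-segment is *d.
Position 9: Hineken has z, Dereve has z, Ulnekic has d. Ulnekic preserves d here (none of its changes turn any other segment into d), so the proto-segment is *d.
Verify the candidate proto-form against each daughter:
Hineken: *girdusved
  girdusved → girdosved   [vowel merger]
  girdosved (rule 2 does not apply)
  girdosved → gildosved   [unconditioned shift]
  gildosved → gilzosvez   [unconditioned shift]
  giving Hineken gilzosvez.
Dereve: *girdusved > girzusvez > girzosvez  (by unconditioned shift, vowel merger)
Ulnekic: start from *girdusved.
  rule 1 (vowel merger): girdusved → girdusvid
  rule 2 (pre-rhotic lowering): girdusvid → gerdusvid
  ⇒ Ulnekic gerdusvid
Only *girdusved yields all of Hineken gilzosvez, Dereve girzosvez, Ulnekic gerdusvid.

*girdusved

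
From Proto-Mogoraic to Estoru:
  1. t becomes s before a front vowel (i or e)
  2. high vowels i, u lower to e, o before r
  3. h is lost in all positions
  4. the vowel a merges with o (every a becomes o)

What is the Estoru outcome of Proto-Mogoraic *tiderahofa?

sideroofo

Estoru: *tiderahofa
  tiderahofa → siderahofa   [palatalisation]
  siderahofa (rule 2 does not apply)
  siderahofa → sideraofa   [h-loss]
  sideraofa → sideroofo   [vowel merger]
  giving Estoru sideroofo.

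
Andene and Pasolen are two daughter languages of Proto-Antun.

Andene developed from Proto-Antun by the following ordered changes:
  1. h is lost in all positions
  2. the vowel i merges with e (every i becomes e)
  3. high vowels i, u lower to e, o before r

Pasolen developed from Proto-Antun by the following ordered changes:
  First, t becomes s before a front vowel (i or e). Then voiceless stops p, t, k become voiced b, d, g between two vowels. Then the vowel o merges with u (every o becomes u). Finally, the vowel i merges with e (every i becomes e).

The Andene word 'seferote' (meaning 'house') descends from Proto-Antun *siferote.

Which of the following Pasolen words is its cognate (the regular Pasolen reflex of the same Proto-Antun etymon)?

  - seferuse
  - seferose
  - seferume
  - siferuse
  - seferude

seferuse

Pasolen: start from *siferote.
  rule 1 (palatalisation): siferote → siferose
  rule 2: no change — siferose
  rule 3 (vowel merger): siferose → siferuse
  rule 4 (vowel merger): siferuse → seferuse
  ⇒ Pasolen seferuse
The other candidates each miss or misapply at least one Pasolen change.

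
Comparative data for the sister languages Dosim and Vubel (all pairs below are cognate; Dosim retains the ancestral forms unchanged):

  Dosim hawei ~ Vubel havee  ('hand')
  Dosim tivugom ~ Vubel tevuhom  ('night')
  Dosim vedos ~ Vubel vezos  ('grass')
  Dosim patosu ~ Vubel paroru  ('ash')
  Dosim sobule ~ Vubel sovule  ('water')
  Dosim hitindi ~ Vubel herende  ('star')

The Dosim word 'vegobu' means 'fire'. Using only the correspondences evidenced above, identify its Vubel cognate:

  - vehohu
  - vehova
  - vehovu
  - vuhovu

vehovu

tivugom ~ tevuhom — Dosim g corresponds to Vubel h between vowels (before a back vowel).
sobule ~ sovule — Dosim b corresponds to Vubel v between vowels (before a back vowel).
Applying these to Dosim 'vegobu':
  vegobu → vehobu   (g→h between vowels (before a back vowel))
  vehobu → vehovu   (b→v between vowels (before a back vowel))
So the Vubel cognate is 'vehovu'.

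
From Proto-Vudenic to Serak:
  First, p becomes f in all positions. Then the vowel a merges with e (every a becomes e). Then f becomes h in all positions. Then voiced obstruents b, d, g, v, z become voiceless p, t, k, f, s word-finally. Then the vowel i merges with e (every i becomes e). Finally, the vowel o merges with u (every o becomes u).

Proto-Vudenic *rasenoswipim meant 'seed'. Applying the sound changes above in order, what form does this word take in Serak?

Serak: *rasenoswipim > rasenoswifim > resenoswifim > resenoswihim > resenoswehem > resenuswehem  (by unconditioned shift, vowel merger, unconditioned shift, vowel merger, vowel merger)

resenuswehem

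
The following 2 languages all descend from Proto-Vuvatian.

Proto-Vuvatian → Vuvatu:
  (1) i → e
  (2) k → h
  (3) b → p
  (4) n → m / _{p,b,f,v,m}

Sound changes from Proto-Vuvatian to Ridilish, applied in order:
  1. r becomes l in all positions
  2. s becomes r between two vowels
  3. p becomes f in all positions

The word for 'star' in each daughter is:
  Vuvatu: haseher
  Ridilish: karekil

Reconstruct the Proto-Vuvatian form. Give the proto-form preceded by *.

*kasekir

Position 6: Vuvatu has e, Ridilish has i. Ridilish preserves i here (none of its changes turn any other segment into i), so the proto-segment is *i.
Position 1: Vuvatu has h, Ridilish has k. Ridilish preserves k here (none of its changes turn any other segment into k), so the proto-segment is *k.
Continuing position by position gives *kasekir; check it forward:
Vuvatu: *kasekir
  kasekir → kaseker   [vowel merger]
  kaseker → haseher   [unconditioned shift]
  haseher (rule 3 does not apply)
  haseher (rule 4 does not apply)
  giving Vuvatu haseher.
Ridilish: start from *kasekir.
  rule 1 (unconditioned shift): kasekir → kasekil
  rule 2 (rhotacism): kasekil → karekil
  rule 3: no change — karekil
  ⇒ Ridilish karekil
No other proto-form is consistent with every reflex, so the reconstruction is *kasekir.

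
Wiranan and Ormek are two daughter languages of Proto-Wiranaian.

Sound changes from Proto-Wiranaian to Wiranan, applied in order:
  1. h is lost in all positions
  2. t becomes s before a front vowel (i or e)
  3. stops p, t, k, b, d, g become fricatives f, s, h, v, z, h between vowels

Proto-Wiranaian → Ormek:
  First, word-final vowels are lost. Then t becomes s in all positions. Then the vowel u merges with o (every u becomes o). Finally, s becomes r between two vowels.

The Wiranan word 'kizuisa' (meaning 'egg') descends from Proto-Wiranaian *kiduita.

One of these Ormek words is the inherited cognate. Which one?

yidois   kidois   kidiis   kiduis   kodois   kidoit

kidois

Ormek: *kiduita > kiduit > kiduis > kidois  (by apocope, unconditioned shift, vowel merger)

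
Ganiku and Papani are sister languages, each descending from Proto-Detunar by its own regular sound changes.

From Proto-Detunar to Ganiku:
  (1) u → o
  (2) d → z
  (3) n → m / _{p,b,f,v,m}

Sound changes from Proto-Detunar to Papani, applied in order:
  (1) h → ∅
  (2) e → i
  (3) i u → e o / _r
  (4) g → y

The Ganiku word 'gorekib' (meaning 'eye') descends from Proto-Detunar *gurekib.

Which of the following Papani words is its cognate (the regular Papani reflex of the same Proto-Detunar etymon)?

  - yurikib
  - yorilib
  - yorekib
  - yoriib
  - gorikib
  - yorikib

yorikib

Papani: *gurekib
  gurekib (rule 1 does not apply)
  gurekib → gurikib   [vowel merger]
  gurikib → gorikib   [pre-rhotic lowering]
  gorikib → yorikib   [unconditioned shift]
  giving Papani yorikib.
The other candidates each miss or misapply at least one Papani change.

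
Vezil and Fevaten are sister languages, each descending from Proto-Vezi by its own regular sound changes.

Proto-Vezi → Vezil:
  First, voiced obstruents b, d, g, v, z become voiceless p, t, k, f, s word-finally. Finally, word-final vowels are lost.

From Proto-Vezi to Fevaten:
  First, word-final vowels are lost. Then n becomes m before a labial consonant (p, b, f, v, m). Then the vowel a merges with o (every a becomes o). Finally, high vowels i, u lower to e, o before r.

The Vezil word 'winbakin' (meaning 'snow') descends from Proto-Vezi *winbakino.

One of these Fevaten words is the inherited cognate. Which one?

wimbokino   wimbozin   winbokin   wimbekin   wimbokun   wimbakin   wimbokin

wimbokin

Fevaten: *winbakino > winbakin > wimbakin > wimbokin  (by apocope, nasal place assimilation, vowel merger)
Among the options, 'wimbokin' alone shows every Fevaten change applied in order.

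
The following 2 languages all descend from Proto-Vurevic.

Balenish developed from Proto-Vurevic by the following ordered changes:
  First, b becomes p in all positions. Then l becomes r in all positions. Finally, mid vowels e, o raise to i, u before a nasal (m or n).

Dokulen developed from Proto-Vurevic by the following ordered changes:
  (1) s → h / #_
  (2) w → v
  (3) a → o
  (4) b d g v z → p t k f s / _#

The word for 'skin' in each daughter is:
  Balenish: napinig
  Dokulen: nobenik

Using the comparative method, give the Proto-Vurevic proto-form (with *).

*nabenig

Position 7: Balenish has g, Dokulen has k. Balenish preserves g here (none of its changes turn any other segment into g), so the proto-segment is *g.
Position 4: Balenish has i, Dokulen has e. Dokulen preserves e here (none of its changes turn any other segment into e), so the proto-segment is *e.
Position 2: Balenish has a, Dokulen has o. Balenish preserves a here (none of its changes turn any other segment into a), so the proto-segment is *a.
Verify the candidate proto-form against each daughter:
Balenish: start from *nabenig.
  rule 1 (unconditioned shift): nabenig → napenig
  rule 2: no change — napenig
  rule 3 (pre-nasal raising): napenig → napinig
  ⇒ Balenish napinig
Dokulen: *nabenig > nobenig > nobenik  (by vowel merger, final devoicing)
Only *nabenig yields all of Balenish napinig, Dokulen nobenik.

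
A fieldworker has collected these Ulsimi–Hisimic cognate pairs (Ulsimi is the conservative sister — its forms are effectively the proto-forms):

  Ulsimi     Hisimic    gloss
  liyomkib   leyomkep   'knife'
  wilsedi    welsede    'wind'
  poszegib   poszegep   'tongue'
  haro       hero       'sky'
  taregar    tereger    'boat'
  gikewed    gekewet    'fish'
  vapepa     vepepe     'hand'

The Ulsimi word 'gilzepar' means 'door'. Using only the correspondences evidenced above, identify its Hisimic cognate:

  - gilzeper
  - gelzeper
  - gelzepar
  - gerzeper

gelzeper

liyomkib ~ leyomkep, wilsedi ~ welsede — Ulsimi i corresponds to Hisimic e after a consonant, before a consonant other than r, m, n, p, b, f, v.
haro ~ hero, taregar ~ tereger — Ulsimi a corresponds to Hisimic e after a consonant, before r.
Applying these to Ulsimi 'gilzepar':
  gilzepar → gelzepar   (i→e after a consonant, before a consonant other than r, m, n, p, b, f, v)
  gelzepar → gelzeper   (a→e after a consonant, before r)
So the Hisimic cognate is 'gelzeper'.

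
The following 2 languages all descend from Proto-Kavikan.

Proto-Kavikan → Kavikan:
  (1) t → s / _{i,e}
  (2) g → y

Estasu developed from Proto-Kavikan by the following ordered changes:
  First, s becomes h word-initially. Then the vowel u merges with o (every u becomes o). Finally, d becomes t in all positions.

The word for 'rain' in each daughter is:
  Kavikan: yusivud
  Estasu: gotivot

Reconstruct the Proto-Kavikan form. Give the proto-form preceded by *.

*gutivud

Position 7: Kavikan has d, Estasu has t. Kavikan preserves d here (none of its changes turn any other segment into d), so the proto-segment is *d.
Position 3: Kavikan has s, Estasu has t. Taking the neighbouring segments as reconstructed: Kavikan s could go back to *t or *s; Estasu t could go back to *t or *d — the one source consistent with every daughter is *t.
Verify the candidate proto-form against each daughter:
Kavikan: *gutivud > gusivud > yusivud  (by palatalisation, unconditioned shift)
Estasu: *gutivud
  gutivud (rule 1 does not apply)
  gutivud → gotivod   [vowel merger]
  gotivod → gotivot   [unconditioned shift]
  giving Estasu gotivot.
*gutivud is the unique common source.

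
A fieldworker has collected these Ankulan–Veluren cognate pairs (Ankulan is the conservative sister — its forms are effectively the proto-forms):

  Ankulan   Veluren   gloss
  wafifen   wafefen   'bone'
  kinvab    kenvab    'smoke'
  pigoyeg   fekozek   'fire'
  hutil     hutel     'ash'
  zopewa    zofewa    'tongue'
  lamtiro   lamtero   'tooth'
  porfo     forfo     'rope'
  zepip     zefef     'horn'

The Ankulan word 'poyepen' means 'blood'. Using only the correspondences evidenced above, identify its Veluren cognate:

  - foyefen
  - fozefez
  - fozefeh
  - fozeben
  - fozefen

porfo ~ forfo — Ankulan p corresponds to Veluren f word-initially before a back vowel.
pigoyeg ~ fekozek — Ankulan y corresponds to Veluren z between vowels (before a front vowel).
zopewa ~ zofewa — Ankulan p corresponds to Veluren f between vowels (before a front vowel).
Applying these to Ankulan 'poyepen':
  poyepen → foyepen   (p→f word-initially before a back vowel)
  foyepen → fozepen   (y→z between vowels (before a front vowel))
  fozepen → fozefen   (p→f between vowels (before a front vowel))
So the Veluren cognate is 'fozefen'.

fozefen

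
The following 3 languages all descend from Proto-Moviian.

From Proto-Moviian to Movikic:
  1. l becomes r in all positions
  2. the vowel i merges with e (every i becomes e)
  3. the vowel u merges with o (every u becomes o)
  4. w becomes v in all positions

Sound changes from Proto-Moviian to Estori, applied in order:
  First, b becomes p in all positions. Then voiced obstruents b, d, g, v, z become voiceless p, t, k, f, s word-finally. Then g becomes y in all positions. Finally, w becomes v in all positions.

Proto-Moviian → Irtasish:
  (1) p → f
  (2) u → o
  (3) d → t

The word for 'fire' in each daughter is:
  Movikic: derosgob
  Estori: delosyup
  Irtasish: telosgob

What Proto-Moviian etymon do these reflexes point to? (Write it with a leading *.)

*delosgub

Position 6: Movikic has g, Estori has y, Irtasish has g. Movikic preserves g here (none of its changes turn any other segment into g), so the proto-segment is *g.
Position 8: Movikic has b, Estori has p, Irtasish has b. Movikic preserves b here (none of its changes turn any other segment into b), so the proto-segment is *b.
Position 7: Movikic has o, Estori has u, Irtasish has o. Estori preserves u here (none of its changes turn any other segment into u), so the proto-segment is *u.
Verify the candidate proto-form against each daughter:
Movikic: *delosgub
  delosgub → derosgub   [unconditioned shift]
  derosgub (rule 2 does not apply)
  derosgub → derosgob   [vowel merger]
  derosgob (rule 4 does not apply)
  giving Movikic derosgob.
Estori: start from *delosgub.
  rule 1 (unconditioned shift): delosgub → delosgup
  rule 2: no change — delosgup
  rule 3 (unconditioned shift): delosgup → delosyup
  rule 4: no change — delosyup
  ⇒ Estori delosyup
Irtasish: *delosgub
  delosgub (rule 1 does not apply)
  delosgub → delosgob   [vowel merger]
  delosgob → telosgob   [unconditioned shift]
  giving Irtasish telosgob.
*delosgub is the unique common source.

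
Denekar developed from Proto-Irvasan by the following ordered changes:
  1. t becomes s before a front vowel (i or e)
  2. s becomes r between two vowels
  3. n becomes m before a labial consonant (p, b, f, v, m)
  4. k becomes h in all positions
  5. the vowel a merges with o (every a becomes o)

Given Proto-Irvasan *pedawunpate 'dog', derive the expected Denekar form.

pedowumpore

Denekar: *pedawunpate > pedawunpase > pedawunpare > pedawumpare > pedowumpore  (by palatalisation, rhotacism, nasal place assimilation, vowel merger)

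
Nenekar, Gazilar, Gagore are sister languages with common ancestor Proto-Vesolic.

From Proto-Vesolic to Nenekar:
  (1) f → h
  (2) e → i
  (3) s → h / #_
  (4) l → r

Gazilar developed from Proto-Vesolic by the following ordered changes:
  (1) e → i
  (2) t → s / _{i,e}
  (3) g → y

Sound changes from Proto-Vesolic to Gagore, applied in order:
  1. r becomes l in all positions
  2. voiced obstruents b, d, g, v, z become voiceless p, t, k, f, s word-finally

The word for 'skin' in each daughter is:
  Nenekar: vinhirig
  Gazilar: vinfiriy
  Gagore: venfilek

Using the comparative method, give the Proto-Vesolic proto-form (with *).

*venfireg

Position 6: Nenekar has r, Gazilar has r, Gagore has l. Gazilar preserves r here (none of its changes turn any other segment into r), so the proto-segment is *r.
Position 2: Nenekar has i, Gazilar has i, Gagore has e. Gagore preserves e here (none of its changes turn any other segment into e), so the proto-segment is *e.
Continuing position by position gives *venfireg; check it forward:
Nenekar: *venfireg > venhireg > vinhirig  (by unconditioned shift, vowel merger)
Gazilar: *venfireg > vinfirig > vinfiriy  (by vowel merger, unconditioned shift)
Gagore: *venfireg > venfileg > venfilek  (by unconditioned shift, final devoicing)
*venfireg is the unique common source.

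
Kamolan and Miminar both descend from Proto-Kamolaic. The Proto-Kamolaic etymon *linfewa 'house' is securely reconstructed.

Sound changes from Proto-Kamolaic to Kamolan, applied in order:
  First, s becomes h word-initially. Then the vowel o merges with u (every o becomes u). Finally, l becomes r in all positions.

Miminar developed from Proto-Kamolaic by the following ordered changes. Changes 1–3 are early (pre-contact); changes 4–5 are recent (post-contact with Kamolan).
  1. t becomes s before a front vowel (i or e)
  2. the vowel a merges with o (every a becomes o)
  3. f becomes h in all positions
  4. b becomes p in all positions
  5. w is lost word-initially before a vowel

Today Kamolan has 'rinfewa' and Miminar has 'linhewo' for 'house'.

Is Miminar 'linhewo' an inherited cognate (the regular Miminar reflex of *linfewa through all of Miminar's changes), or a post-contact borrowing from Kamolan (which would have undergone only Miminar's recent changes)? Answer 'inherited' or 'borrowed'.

inherited

If inherited, *linfewa would pass through all of Miminar's changes:
Miminar: *linfewa
  linfewa (rule 1 does not apply)
  linfewa → linfewo   [vowel merger]
  linfewo → linhewo   [unconditioned shift]
  linhewo (rule 4 does not apply)
  linhewo (rule 5 does not apply)
  giving Miminar linhewo.
If borrowed from Kamolan 'rinfewa' after the early changes, it would undergo only the recent ones:
  rule 4 (unconditioned shift): no change (rinfewa)
  rule 5 (glide loss): no change (rinfewa)
  ⇒ as a loan: rinfewa
Miminar 'linhewo' matches the inherited outcome exactly, so it is an inherited cognate, not a loan.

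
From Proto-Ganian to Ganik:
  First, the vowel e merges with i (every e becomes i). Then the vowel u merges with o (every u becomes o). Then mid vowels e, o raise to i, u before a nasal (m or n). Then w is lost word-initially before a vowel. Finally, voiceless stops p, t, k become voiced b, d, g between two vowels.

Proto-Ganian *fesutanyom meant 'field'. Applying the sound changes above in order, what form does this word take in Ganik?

fisodanyum

Ganik: *fesutanyom > fisutanyom > fisotanyom > fisotanyum > fisodanyum  (by vowel merger, vowel merger, pre-nasal raising, intervocalic voicing)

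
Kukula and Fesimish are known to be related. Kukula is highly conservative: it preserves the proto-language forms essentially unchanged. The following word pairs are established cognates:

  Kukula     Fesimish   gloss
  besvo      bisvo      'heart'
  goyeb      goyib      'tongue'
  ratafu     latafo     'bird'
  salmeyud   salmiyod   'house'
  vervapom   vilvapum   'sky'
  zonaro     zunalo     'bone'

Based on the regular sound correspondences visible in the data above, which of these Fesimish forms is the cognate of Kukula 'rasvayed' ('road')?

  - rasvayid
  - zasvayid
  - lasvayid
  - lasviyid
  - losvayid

ratafu ~ latafo — Kukula r corresponds to Fesimish l word-initially before a back vowel.
besvo ~ bisvo, salmeyud ~ salmiyod — Kukula e corresponds to Fesimish i after a consonant, before a consonant other than r, m, n, p, b, f, v.
Applying these to Kukula 'rasvayed':
  rasvayed → lasvayed   (r→l word-initially before a back vowel)
  lasvayed → lasvayid   (e→i after a consonant, before a consonant other than r, m, n, p, b, f, v)
So the Fesimish cognate is 'lasvayid'.

lasvayid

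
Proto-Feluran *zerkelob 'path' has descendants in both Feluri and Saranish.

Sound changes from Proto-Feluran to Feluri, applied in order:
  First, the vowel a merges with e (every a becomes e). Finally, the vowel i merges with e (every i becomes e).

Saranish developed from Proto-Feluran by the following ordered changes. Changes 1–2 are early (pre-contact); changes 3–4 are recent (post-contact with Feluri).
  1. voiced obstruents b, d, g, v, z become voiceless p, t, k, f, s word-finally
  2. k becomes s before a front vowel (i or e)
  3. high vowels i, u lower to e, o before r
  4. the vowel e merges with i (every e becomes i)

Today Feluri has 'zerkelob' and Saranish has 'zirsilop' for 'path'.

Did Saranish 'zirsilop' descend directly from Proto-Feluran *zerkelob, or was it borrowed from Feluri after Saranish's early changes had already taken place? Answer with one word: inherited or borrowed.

inherited

If inherited, *zerkelob would pass through all of Saranish's changes:
Saranish: start from *zerkelob.
  rule 1 (final devoicing): zerkelob → zerkelop
  rule 2 (palatalisation): zerkelop → zerselop
  rule 3: no change — zerselop
  rule 4 (vowel merger): zerselop → zirsilop
  ⇒ Saranish zirsilop
If borrowed from Feluri 'zerkelob' after the early changes, it would undergo only the recent ones:
  rule 3 (pre-rhotic lowering): no change (zerkelob)
  rule 4 (vowel merger): zerkelob → zirkilob
  ⇒ as a loan: zirkilob
Saranish 'zirsilop' matches the inherited outcome exactly, so it is an inherited cognate, not a loan.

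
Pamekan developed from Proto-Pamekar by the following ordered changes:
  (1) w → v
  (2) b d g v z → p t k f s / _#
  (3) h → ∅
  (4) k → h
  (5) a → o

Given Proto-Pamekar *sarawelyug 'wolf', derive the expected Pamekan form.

sorovelyuh

Pamekan: *sarawelyug > saravelyug > saravelyuk > saravelyuh > sorovelyuh  (by unconditioned shift, final devoicing, unconditioned shift, vowel merger)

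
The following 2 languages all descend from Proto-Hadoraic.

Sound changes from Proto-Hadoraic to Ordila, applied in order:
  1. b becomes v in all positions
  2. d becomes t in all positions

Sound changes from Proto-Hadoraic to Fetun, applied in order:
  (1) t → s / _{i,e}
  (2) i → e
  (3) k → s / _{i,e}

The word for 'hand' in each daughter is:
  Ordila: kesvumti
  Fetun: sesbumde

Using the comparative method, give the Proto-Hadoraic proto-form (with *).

Position 4: Ordila has v, Fetun has b. Fetun preserves b here (none of its changes turn any other segment into b), so the proto-segment is *b.
Position 8: Ordila has i, Fetun has e. Ordila preserves i here (none of its changes turn any other segment into i), so the proto-segment is *i.
Continuing position by position gives *kesbumdi; check it forward:
Ordila: *kesbumdi > kesvumdi > kesvumti  (by unconditioned shift, unconditioned shift)
Fetun: *kesbumdi > kesbumde > sesbumde  (by vowel merger, palatalisation)
*kesbumdi is the unique common source.

*kesbumdi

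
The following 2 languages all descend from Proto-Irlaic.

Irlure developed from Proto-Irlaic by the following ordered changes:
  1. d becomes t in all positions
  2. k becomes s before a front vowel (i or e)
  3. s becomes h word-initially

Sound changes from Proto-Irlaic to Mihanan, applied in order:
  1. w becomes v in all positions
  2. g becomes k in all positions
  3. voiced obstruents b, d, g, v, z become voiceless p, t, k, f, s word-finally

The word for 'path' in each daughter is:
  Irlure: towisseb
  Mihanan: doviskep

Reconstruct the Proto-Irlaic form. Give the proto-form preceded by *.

*dowiskeb

Position 6: Irlure has s, Mihanan has k. Taking the neighbouring segments as reconstructed: Irlure s could go back to *k or *s; Mihanan k could go back to *k or *g — the one source consistent with every daughter is *k.
Position 1: Irlure has t, Mihanan has d. Mihanan preserves d here (none of its changes turn any other segment into d), so the proto-segment is *d.
Continuing position by position gives *dowiskeb; check it forward:
Irlure: start from *dowiskeb.
  rule 1 (unconditioned shift): dowiskeb → towiskeb
  rule 2 (palatalisation): towiskeb → towisseb
  rule 3: no change — towisseb
  ⇒ Irlure towisseb
Mihanan: start from *dowiskeb.
  rule 1 (unconditioned shift): dowiskeb → doviskeb
  rule 2: no change — doviskeb
  rule 3 (final devoicing): doviskeb → doviskep
  ⇒ Mihanan doviskep
No other proto-form is consistent with every reflex, so the reconstruction is *dowiskeb.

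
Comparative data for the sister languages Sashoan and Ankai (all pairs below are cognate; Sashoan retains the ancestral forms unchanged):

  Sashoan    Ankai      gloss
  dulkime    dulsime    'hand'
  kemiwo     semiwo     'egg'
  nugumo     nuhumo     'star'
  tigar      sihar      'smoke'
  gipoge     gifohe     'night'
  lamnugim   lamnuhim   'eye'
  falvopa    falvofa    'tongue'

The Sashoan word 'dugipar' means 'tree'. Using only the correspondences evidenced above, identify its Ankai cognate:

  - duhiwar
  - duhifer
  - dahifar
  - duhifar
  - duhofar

duhifar

lamnugim ~ lamnuhim — Sashoan g corresponds to Ankai h between vowels (before a front vowel).
falvopa ~ falvofa — Sashoan p corresponds to Ankai f between vowels (before a back vowel).
Applying these to Sashoan 'dugipar':
  dugipar → duhipar   (g→h between vowels (before a front vowel))
  duhipar → duhifar   (p→f between vowels (before a back vowel))
So the Ankai cognate is 'duhifar'.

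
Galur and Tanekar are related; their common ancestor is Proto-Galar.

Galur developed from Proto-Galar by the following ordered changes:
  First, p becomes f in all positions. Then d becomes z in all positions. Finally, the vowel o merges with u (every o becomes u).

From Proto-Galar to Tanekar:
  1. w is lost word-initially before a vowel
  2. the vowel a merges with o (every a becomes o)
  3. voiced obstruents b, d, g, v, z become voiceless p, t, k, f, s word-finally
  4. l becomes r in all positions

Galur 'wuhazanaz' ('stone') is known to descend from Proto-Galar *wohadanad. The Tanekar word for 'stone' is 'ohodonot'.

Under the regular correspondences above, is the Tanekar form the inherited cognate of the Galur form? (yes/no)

Derive the expected Tanekar reflex of *wohadanad:
Tanekar: *wohadanad > ohadanad > ohodonod > ohodonot  (by glide loss, vowel merger, final devoicing)
Tanekar 'ohodonot' matches the regular reflex exactly, so the pair is cognate.

yes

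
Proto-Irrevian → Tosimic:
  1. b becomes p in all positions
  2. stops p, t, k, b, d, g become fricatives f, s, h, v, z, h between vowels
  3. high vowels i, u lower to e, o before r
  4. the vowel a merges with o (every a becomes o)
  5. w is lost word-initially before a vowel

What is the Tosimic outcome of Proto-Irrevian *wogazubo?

Tosimic: start from *wogazubo.
  rule 1 (unconditioned shift): wogazubo → wogazupo
  rule 2 (intervocalic lenition): wogazupo → wohazufo
  rule 3: no change — wohazufo
  rule 4 (vowel merger): wohazufo → wohozufo
  rule 5 (glide loss): wohozufo → ohozufo
  ⇒ Tosimic ohozufo

ohozufo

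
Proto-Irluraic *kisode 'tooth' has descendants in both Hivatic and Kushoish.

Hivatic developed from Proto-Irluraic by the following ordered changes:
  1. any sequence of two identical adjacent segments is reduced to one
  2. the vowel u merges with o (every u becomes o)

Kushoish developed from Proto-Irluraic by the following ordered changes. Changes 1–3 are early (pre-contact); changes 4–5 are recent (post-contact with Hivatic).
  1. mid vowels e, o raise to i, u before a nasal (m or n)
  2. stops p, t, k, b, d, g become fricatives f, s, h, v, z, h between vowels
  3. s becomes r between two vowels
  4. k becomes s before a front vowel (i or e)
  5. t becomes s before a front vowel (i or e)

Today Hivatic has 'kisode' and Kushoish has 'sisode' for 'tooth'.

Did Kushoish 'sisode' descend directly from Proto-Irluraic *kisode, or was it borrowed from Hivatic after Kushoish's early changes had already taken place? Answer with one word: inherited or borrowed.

If inherited, *kisode would pass through all of Kushoish's changes:
Kushoish: start from *kisode.
  rule 1: no change — kisode
  rule 2 (intervocalic lenition): kisode → kisoze
  rule 3 (rhotacism): kisoze → kiroze
  rule 4 (palatalisation): kiroze → siroze
  rule 5: no change — siroze
  ⇒ Kushoish siroze
If borrowed from Hivatic 'kisode' after the early changes, it would undergo only the recent ones:
  rule 4 (palatalisation): kisode → sisode
  rule 5 (palatalisation): no change (sisode)
  ⇒ as a loan: sisode
Kushoish 'sisode' matches the loan outcome 'sisode', not the inherited 'siroze' — it skipped the early Kushoish changes, so it was borrowed from Hivatic.

borrowed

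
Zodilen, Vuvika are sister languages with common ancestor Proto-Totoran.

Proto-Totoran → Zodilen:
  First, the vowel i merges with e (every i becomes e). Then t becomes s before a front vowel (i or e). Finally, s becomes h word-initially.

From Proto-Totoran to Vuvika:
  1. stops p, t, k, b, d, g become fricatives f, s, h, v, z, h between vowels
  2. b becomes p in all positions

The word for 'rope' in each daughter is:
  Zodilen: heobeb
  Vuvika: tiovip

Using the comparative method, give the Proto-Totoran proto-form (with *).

Position 1: Zodilen has h, Vuvika has t. Vuvika preserves t here (none of its changes turn any other segment into t), so the proto-segment is *t.
Position 2: Zodilen has e, Vuvika has i. Vuvika preserves i here (none of its changes turn any other segment into i), so the proto-segment is *i.
Continuing position by position gives *tiobib; check it forward:
Zodilen: *tiobib > teobeb > seobeb > heobeb  (by vowel merger, palatalisation, debuccalisation)
Vuvika: *tiobib
  tiobib → tiovib   [intervocalic lenition]
  tiovib → tiovip   [unconditioned shift]
  giving Vuvika tiovip.
No other proto-form is consistent with every reflex, so the reconstruction is *tiobib.

*tiobib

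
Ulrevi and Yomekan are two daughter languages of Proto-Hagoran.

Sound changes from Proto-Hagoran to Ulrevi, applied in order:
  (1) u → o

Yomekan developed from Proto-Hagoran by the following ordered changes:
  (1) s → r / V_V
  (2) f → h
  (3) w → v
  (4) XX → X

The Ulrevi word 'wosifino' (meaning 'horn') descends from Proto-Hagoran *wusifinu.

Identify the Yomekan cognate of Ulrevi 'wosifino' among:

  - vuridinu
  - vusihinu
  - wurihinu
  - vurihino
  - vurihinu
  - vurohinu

Yomekan: *wusifinu > wurifinu > wurihinu > vurihinu  (by rhotacism, unconditioned shift, unconditioned shift)
Among the options, 'vurihinu' alone shows every Yomekan change applied in order.

vurihinu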